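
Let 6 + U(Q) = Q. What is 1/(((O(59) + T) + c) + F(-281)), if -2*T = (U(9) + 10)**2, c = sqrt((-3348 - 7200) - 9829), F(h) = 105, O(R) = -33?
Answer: -50/82133 - 4*I*sqrt(20377)/82133 ≈ -0.00060877 - 0.006952*I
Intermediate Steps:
U(Q) = -6 + Q
c = I*sqrt(20377) (c = sqrt(-10548 - 9829) = sqrt(-20377) = I*sqrt(20377) ≈ 142.75*I)
T = -169/2 (T = -((-6 + 9) + 10)**2/2 = -(3 + 10)**2/2 = -1/2*13**2 = -1/2*169 = -169/2 ≈ -84.500)
1/(((O(59) + T) + c) + F(-281)) = 1/(((-33 - 169/2) + I*sqrt(20377)) + 105) = 1/((-235/2 + I*sqrt(20377)) + 105) = 1/(-25/2 + I*sqrt(20377))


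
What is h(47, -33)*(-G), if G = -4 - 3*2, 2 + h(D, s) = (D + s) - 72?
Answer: -600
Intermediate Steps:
h(D, s) = -74 + D + s (h(D, s) = -2 + ((D + s) - 72) = -2 + (-72 + D + s) = -74 + D + s)
G = -10 (G = -4 - 6 = -10)
h(47, -33)*(-G) = (-74 + 47 - 33)*(-1*(-10)) = -60*10 = -600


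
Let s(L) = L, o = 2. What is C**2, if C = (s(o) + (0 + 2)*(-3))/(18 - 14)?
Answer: 1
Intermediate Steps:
C = -1 (C = (2 + (0 + 2)*(-3))/(18 - 14) = (2 + 2*(-3))/4 = (2 - 6)*(1/4) = -4*1/4 = -1)
C**2 = (-1)**2 = 1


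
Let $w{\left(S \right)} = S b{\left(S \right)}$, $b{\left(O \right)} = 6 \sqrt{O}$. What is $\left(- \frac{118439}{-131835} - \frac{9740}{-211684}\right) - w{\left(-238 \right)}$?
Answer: $\frac{35234912}{37309305} + 1428 i \sqrt{238} \approx 0.9444 + 22030.0 i$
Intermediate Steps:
$w{\left(S \right)} = 6 S^{\frac{3}{2}}$ ($w{\left(S \right)} = S 6 \sqrt{S} = 6 S^{\frac{3}{2}}$)
$\left(- \frac{118439}{-131835} - \frac{9740}{-211684}\right) - w{\left(-238 \right)} = \left(- \frac{118439}{-131835} - \frac{9740}{-211684}\right) - 6 \left(-238\right)^{\frac{3}{2}} = \left(\left(-118439\right) \left(- \frac{1}{131835}\right) - - \frac{2435}{52921}\right) - 6 \left(- 238 i \sqrt{238}\right) = \left(\frac{6967}{7755} + \frac{2435}{52921}\right) - - 1428 i \sqrt{238} = \frac{35234912}{37309305} + 1428 i \sqrt{238}$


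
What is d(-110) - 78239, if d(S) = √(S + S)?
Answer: -78239 + 2*I*√55 ≈ -78239.0 + 14.832*I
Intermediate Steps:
d(S) = √2*√S (d(S) = √(2*S) = √2*√S)
d(-110) - 78239 = √2*√(-110) - 78239 = √2*(I*√110) - 78239 = 2*I*√55 - 78239 = -78239 + 2*I*√55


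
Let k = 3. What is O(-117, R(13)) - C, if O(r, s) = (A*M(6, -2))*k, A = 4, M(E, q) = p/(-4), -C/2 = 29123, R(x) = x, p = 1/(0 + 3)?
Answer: 58245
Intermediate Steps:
p = ⅓ (p = 1/3 = ⅓ ≈ 0.33333)
C = -58246 (C = -2*29123 = -58246)
M(E, q) = -1/12 (M(E, q) = (⅓)/(-4) = (⅓)*(-¼) = -1/12)
O(r, s) = -1 (O(r, s) = (4*(-1/12))*3 = -⅓*3 = -1)
O(-117, R(13)) - C = -1 - 1*(-58246) = -1 + 58246 = 58245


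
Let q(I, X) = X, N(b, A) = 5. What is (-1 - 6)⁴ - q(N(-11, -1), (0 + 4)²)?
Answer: 2385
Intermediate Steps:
(-1 - 6)⁴ - q(N(-11, -1), (0 + 4)²) = (-1 - 6)⁴ - (0 + 4)² = (-7)⁴ - 1*4² = 2401 - 1*16 = 2401 - 16 = 2385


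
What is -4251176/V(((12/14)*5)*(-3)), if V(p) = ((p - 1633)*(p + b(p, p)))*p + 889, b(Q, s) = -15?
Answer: 1458153368/201888623 ≈ 7.2226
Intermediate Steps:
V(p) = 889 + p*(-1633 + p)*(-15 + p) (V(p) = ((p - 1633)*(p - 15))*p + 889 = ((-1633 + p)*(-15 + p))*p + 889 = p*(-1633 + p)*(-15 + p) + 889 = 889 + p*(-1633 + p)*(-15 + p))
-4251176/V(((12/14)*5)*(-3)) = -4251176/(889 + (((12/14)*5)*(-3))³ - 1648*(((12/14)*5)*(-3))² + 24495*(((12/14)*5)*(-3))) = -4251176/(889 + (((12*(1/14))*5)*(-3))³ - 1648*(((12*(1/14))*5)*(-3))² + 24495*(((12*(1/14))*5)*(-3))) = -4251176/(889 + (((6/7)*5)*(-3))³ - 1648*(((6/7)*5)*(-3))² + 24495*(((6/7)*5)*(-3))) = -4251176/(889 + ((30/7)*(-3))³ - 1648*((30/7)*(-3))² + 24495*((30/7)*(-3))) = -4251176/(889 + (-90/7)³ - 1648*(-90/7)² + 24495*(-90/7)) = -4251176/(889 - 729000/343 - 1648*8100/49 - 2204550/7) = -4251176/(889 - 729000/343 - 13348800/49 - 2204550/7) = -4251176/(-201888623/343) = -4251176*(-343/201888623) = 1458153368/201888623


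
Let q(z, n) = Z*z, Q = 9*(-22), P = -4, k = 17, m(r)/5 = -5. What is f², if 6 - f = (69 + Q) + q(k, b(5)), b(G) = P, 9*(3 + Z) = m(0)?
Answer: 4405801/81 ≈ 54393.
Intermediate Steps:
m(r) = -25 (m(r) = 5*(-5) = -25)
Z = -52/9 (Z = -3 + (⅑)*(-25) = -3 - 25/9 = -52/9 ≈ -5.7778)
b(G) = -4
Q = -198
q(z, n) = -52*z/9
f = 2099/9 (f = 6 - ((69 - 198) - 52/9*17) = 6 - (-129 - 884/9) = 6 - 1*(-2045/9) = 6 + 2045/9 = 2099/9 ≈ 233.22)
f² = (2099/9)² = 4405801/81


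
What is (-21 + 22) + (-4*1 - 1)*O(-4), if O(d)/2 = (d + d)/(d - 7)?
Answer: -69/11 ≈ -6.2727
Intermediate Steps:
O(d) = 4*d/(-7 + d) (O(d) = 2*((d + d)/(d - 7)) = 2*((2*d)/(-7 + d)) = 2*(2*d/(-7 + d)) = 4*d/(-7 + d))
(-21 + 22) + (-4*1 - 1)*O(-4) = (-21 + 22) + (-4*1 - 1)*(4*(-4)/(-7 - 4)) = 1 + (-4 - 1)*(4*(-4)/(-11)) = 1 - 20*(-4)*(-1)/11 = 1 - 5*16/11 = 1 - 80/11 = -69/11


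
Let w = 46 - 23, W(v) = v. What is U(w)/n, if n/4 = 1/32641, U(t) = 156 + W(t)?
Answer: 5842739/4 ≈ 1.4607e+6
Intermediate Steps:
w = 23
U(t) = 156 + t
n = 4/32641 ≈ 0.00012255
U(w)/n = (156 + 23)/(4/32641) = 179*(32641/4) = 5842739/4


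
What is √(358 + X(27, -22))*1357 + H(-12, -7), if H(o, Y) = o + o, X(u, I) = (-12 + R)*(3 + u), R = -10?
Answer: -24 + 1357*I*√302 ≈ -24.0 + 23582.0*I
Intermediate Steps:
X(u, I) = -66 - 22*u (X(u, I) = (-12 - 10)*(3 + u) = -22*(3 + u) = -66 - 22*u)
H(o, Y) = 2*o
√(358 + X(27, -22))*1357 + H(-12, -7) = √(358 + (-66 - 22*27))*1357 + 2*(-12) = √(358 + (-66 - 594))*1357 - 24 = √(358 - 660)*1357 - 24 = √(-302)*1357 - 24 = (I*√302)*1357 - 24 = 1357*I*√302 - 24 = -24 + 1357*I*√302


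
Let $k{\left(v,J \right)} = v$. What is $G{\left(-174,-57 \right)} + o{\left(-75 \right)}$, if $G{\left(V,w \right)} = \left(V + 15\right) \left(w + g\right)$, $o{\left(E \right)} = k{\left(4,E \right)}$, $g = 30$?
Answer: $4297$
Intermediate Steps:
$o{\left(E \right)} = 4$
$G{\left(V,w \right)} = \left(15 + V\right) \left(30 + w\right)$ ($G{\left(V,w \right)} = \left(V + 15\right) \left(w + 30\right) = \left(15 + V\right) \left(30 + w\right)$)
$G{\left(-174,-57 \right)} + o{\left(-75 \right)} = \left(450 + 15 \left(-57\right) + 30 \left(-174\right) - -9918\right) + 4 = \left(450 - 855 - 5220 + 9918\right) + 4 = 4293 + 4 = 4297$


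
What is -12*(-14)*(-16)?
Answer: -2688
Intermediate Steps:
-12*(-14)*(-16) = 168*(-16) = -2688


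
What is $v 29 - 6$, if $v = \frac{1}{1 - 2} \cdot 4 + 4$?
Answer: $-6$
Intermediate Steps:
$v = 0$ ($v = \frac{1}{-1} \cdot 4 + 4 = \left(-1\right) 4 + 4 = -4 + 4 = 0$)
$v 29 - 6 = 0 \cdot 29 - 6 = 0 - 6 = -6$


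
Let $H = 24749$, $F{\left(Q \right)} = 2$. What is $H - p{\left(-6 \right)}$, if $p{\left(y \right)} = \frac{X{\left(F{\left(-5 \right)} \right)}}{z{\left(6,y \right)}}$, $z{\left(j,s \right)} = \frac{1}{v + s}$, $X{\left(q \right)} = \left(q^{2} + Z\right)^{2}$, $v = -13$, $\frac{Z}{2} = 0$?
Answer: $25053$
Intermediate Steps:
$Z = 0$ ($Z = 2 \cdot 0 = 0$)
$X{\left(q \right)} = q^{4}$ ($X{\left(q \right)} = \left(q^{2} + 0\right)^{2} = \left(q^{2}\right)^{2} = q^{4}$)
$z{\left(j,s \right)} = \frac{1}{-13 + s}$
$p{\left(y \right)} = -208 + 16 y$ ($p{\left(y \right)} = \frac{2^{4}}{\frac{1}{-13 + y}} = 16 \left(-13 + y\right) = -208 + 16 y$)
$H - p{\left(-6 \right)} = 24749 - \left(-208 + 16 \left(-6\right)\right) = 24749 - \left(-208 - 96\right) = 24749 - -304 = 24749 + 304 = 25053$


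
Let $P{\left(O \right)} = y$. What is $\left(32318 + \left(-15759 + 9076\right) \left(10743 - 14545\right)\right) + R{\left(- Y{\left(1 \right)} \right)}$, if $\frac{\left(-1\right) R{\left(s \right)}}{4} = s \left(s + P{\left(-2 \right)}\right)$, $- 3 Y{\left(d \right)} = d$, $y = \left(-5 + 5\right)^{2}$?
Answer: $\frac{228969752}{9} \approx 2.5441 \cdot 10^{7}$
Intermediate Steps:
$y = 0$ ($y = 0^{2} = 0$)
$P{\left(O \right)} = 0$
$Y{\left(d \right)} = - \frac{d}{3}$
$R{\left(s \right)} = - 4 s^{2}$ ($R{\left(s \right)} = - 4 s \left(s + 0\right) = - 4 s s = - 4 s^{2}$)
$\left(32318 + \left(-15759 + 9076\right) \left(10743 - 14545\right)\right) + R{\left(- Y{\left(1 \right)} \right)} = \left(32318 + \left(-15759 + 9076\right) \left(10743 - 14545\right)\right) - 4 \left(- \frac{\left(-1\right) 1}{3}\right)^{2} = \left(32318 - -25408766\right) - 4 \left(\left(-1\right) \left(- \frac{1}{3}\right)\right)^{2} = \left(32318 + 25408766\right) - \frac{4}{9} = 25441084 - \frac{4}{9} = \frac{228969752}{9}$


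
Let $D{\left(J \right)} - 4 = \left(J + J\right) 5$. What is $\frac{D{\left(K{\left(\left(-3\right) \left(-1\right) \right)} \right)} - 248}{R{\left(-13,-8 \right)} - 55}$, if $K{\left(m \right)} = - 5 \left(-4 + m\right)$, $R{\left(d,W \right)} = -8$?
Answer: $\frac{194}{63} \approx 3.0794$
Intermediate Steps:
$K{\left(m \right)} = 20 - 5 m$
$D{\left(J \right)} = 4 + 10 J$ ($D{\left(J \right)} = 4 + \left(J + J\right) 5 = 4 + 2 J 5 = 4 + 10 J$)
$\frac{D{\left(K{\left(\left(-3\right) \left(-1\right) \right)} \right)} - 248}{R{\left(-13,-8 \right)} - 55} = \frac{\left(4 + 10 \left(20 - 5 \left(\left(-3\right) \left(-1\right)\right)\right)\right) - 248}{-8 - 55} = \frac{\left(4 + 10 \left(20 - 15\right)\right) - 248}{-63} = \left(\left(4 + 10 \left(20 - 15\right)\right) - 248\right) \left(- \frac{1}{63}\right) = \left(\left(4 + 10 \cdot 5\right) - 248\right) \left(- \frac{1}{63}\right) = \left(\left(4 + 50\right) - 248\right) \left(- \frac{1}{63}\right) = \left(54 - 248\right) \left(- \frac{1}{63}\right) = \left(-194\right) \left(- \frac{1}{63}\right) = \frac{194}{63}$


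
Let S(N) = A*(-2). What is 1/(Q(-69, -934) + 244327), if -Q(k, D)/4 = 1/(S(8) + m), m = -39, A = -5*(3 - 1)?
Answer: 19/4642217 ≈ 4.0929e-6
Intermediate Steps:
A = -10 (A = -5*2 = -10)
S(N) = 20 (S(N) = -10*(-2) = 20)
Q(k, D) = 4/19 (Q(k, D) = -4/(20 - 39) = -4/(-19) = -4*(-1/19) = 4/19)
1/(Q(-69, -934) + 244327) = 1/(4/19 + 244327) = 1/(4642217/19) = 19/4642217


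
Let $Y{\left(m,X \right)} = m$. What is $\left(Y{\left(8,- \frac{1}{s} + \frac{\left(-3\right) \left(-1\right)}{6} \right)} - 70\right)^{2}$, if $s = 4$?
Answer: $3844$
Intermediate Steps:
$\left(Y{\left(8,- \frac{1}{s} + \frac{\left(-3\right) \left(-1\right)}{6} \right)} - 70\right)^{2} = \left(8 - 70\right)^{2} = \left(-62\right)^{2} = 3844$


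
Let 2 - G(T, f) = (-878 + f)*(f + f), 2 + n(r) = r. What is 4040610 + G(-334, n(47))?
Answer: 4115582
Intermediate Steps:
n(r) = -2 + r
G(T, f) = 2 - 2*f*(-878 + f) (G(T, f) = 2 - (-878 + f)*(f + f) = 2 - (-878 + f)*2*f = 2 - 2*f*(-878 + f))
4040610 + G(-334, n(47)) = 4040610 + (2 - 2*(-2 + 47)² + 1756*(-2 + 47)) = 4040610 + (2 - 2*45² + 1756*45) = 4040610 + (2 - 2*2025 + 79020) = 4040610 + (2 - 4050 + 79020) = 4040610 + 74972 = 4115582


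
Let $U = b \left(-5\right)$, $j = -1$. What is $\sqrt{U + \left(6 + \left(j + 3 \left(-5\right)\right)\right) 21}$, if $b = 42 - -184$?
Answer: $2 i \sqrt{335} \approx 36.606 i$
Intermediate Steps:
$b = 226$ ($b = 42 + 184 = 226$)
$U = -1130$ ($U = 226 \left(-5\right) = -1130$)
$\sqrt{U + \left(6 + \left(j + 3 \left(-5\right)\right)\right) 21} = \sqrt{-1130 + \left(6 + \left(-1 + 3 \left(-5\right)\right)\right) 21} = \sqrt{-1130 + \left(6 - 16\right) 21} = \sqrt{-1130 - 210} = \sqrt{-1340} = 2 i \sqrt{335}$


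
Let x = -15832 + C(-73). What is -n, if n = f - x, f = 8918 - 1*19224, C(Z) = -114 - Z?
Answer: -5567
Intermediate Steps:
x = -15873 (x = -15832 + (-114 - 1*(-73)) = -15832 + (-114 + 73) = -15832 - 41 = -15873)
f = -10306 (f = 8918 - 19224 = -10306)
n = 5567 (n = -10306 - 1*(-15873) = -10306 + 15873 = 5567)
-n = -1*5567 = -5567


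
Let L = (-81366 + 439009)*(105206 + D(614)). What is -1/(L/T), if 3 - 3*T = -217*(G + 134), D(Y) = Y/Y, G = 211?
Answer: -24956/37626547101 ≈ -6.6326e-7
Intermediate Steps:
D(Y) = 1
L = 37626547101 (L = (-81366 + 439009)*(105206 + 1) = 357643*105207 = 37626547101)
T = 24956 (T = 1 - (-217)*(211 + 134)/3 = 1 - (-217)*345/3 = 1 - ⅓*(-74865) = 1 + 24955 = 24956)
-1/(L/T) = -1/(37626547101/24956) = -1/(37626547101*(1/24956)) = -1/37626547101/24956 = -1*24956/37626547101 = -24956/37626547101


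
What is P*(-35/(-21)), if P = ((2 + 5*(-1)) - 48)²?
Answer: 4335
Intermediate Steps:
P = 2601 (P = ((2 - 5) - 48)² = (-3 - 48)² = (-51)² = 2601)
P*(-35/(-21)) = 2601*(-35/(-21)) = 2601*(-35*(-1/21)) = 2601*(5/3) = 4335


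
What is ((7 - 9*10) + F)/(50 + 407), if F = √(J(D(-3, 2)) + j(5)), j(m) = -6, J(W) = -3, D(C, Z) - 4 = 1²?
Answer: -83/457 + 3*I/457 ≈ -0.18162 + 0.0065646*I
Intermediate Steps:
D(C, Z) = 5 (D(C, Z) = 4 + 1² = 4 + 1 = 5)
F = 3*I (F = √(-3 - 6) = √(-9) = 3*I ≈ 3.0*I)
((7 - 9*10) + F)/(50 + 407) = ((7 - 9*10) + 3*I)/(50 + 407) = ((7 - 90) + 3*I)/457 = (-83 + 3*I)*(1/457) = -83/457 + 3*I/457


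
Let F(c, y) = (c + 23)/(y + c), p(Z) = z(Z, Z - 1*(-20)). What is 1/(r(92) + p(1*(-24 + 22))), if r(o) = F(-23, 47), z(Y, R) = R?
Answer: 1/18 ≈ 0.055556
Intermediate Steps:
p(Z) = 20 + Z (p(Z) = Z - 1*(-20) = Z + 20 = 20 + Z)
F(c, y) = (23 + c)/(c + y)
r(o) = 0 (r(o) = (23 - 23)/(-23 + 47) = 0/24 = (1/24)*0 = 0)
1/(r(92) + p(1*(-24 + 22))) = 1/(0 + (20 + 1*(-24 + 22))) = 1/(0 + (20 + 1*(-2))) = 1/(0 + (20 - 2)) = 1/(0 + 18) = 1/18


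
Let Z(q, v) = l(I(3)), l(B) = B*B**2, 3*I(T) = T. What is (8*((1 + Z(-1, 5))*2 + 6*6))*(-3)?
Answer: -960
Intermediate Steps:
I(T) = T/3
l(B) = B**3
Z(q, v) = 1 (Z(q, v) = ((1/3)*3)**3 = 1**3 = 1)
(8*((1 + Z(-1, 5))*2 + 6*6))*(-3) = (8*((1 + 1)*2 + 6*6))*(-3) = (8*(2*2 + 36))*(-3) = (8*(4 + 36))*(-3) = (8*40)*(-3) = 320*(-3) = -960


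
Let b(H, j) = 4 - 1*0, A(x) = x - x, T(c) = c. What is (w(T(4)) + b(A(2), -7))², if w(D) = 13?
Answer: 289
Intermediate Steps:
A(x) = 0
b(H, j) = 4 (b(H, j) = 4 + 0 = 4)
(w(T(4)) + b(A(2), -7))² = (13 + 4)² = 17² = 289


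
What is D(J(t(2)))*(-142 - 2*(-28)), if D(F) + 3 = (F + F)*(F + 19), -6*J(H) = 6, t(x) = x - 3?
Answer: 3354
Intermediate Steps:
t(x) = -3 + x
J(H) = -1 (J(H) = -⅙*6 = -1)
D(F) = -3 + 2*F*(19 + F) (D(F) = -3 + (F + F)*(F + 19) = -3 + (2*F)*(19 + F) = -3 + 2*F*(19 + F))
D(J(t(2)))*(-142 - 2*(-28)) = (-3 + 2*(-1)² + 38*(-1))*(-142 - 2*(-28)) = (-3 + 2*1 - 38)*(-142 + 56) = (-3 + 2 - 38)*(-86) = -39*(-86) = 3354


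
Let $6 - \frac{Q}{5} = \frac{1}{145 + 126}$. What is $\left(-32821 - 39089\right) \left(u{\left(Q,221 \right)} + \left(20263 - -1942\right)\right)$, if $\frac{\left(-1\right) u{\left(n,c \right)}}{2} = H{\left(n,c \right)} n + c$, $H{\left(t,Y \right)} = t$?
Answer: $- \frac{105439132905030}{73441} \approx -1.4357 \cdot 10^{9}$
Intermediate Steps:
$Q = \frac{8125}{271}$ ($Q = 30 - \frac{5}{145 + 126} = 30 - \frac{5}{271} = \frac{8125}{271} \approx 29.982$)
$u{\left(n,c \right)} = - 2 c - 2 n^{2}$ ($u{\left(n,c \right)} = - 2 \left(n n + c\right) = - 2 \left(n^{2} + c\right) = - 2 \left(c + n^{2}\right) = - 2 c - 2 n^{2}$)
$\left(-32821 - 39089\right) \left(u{\left(Q,221 \right)} + \left(20263 - -1942\right)\right) = \left(-32821 - 39089\right) \left(\left(\left(-2\right) 221 - 2 \left(\frac{8125}{271}\right)^{2}\right) + \left(20263 - -1942\right)\right) = - 71910 \left(\left(-442 - \frac{132031250}{73441}\right) + \left(20263 + 1942\right)\right) = - 71910 \left(\left(-442 - \frac{132031250}{73441}\right) + 22205\right) = - 71910 \left(- \frac{164492172}{73441} + 22205\right) = \left(-71910\right) \frac{1466265233}{73441} = - \frac{105439132905030}{73441}$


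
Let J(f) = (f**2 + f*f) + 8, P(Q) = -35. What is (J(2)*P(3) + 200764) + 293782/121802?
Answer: 12192770695/60901 ≈ 2.0021e+5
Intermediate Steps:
J(f) = 8 + 2*f**2 (J(f) = (f**2 + f**2) + 8 = 2*f**2 + 8 = 8 + 2*f**2)
(J(2)*P(3) + 200764) + 293782/121802 = ((8 + 2*2**2)*(-35) + 200764) + 293782/121802 = ((8 + 2*4)*(-35) + 200764) + 293782*(1/121802) = ((8 + 8)*(-35) + 200764) + 146891/60901 = (16*(-35) + 200764) + 146891/60901 = (-560 + 200764) + 146891/60901 = 200204 + 146891/60901 = 12192770695/60901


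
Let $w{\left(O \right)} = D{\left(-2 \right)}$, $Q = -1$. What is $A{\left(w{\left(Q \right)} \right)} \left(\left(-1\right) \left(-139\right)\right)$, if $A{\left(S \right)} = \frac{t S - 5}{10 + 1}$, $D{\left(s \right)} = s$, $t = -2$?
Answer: $- \frac{139}{11} \approx -12.636$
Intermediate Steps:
$w{\left(O \right)} = -2$
$A{\left(S \right)} = - \frac{5}{11} - \frac{2 S}{11}$ ($A{\left(S \right)} = \frac{- 2 S - 5}{10 + 1} = \frac{-5 - 2 S}{11} = \left(-5 - 2 S\right) \frac{1}{11} = - \frac{5}{11} - \frac{2 S}{11}$)
$A{\left(w{\left(Q \right)} \right)} \left(\left(-1\right) \left(-139\right)\right) = \left(- \frac{5}{11} - - \frac{4}{11}\right) \left(\left(-1\right) \left(-139\right)\right) = \left(- \frac{5}{11} + \frac{4}{11}\right) 139 = \left(- \frac{1}{11}\right) 139 = - \frac{139}{11}$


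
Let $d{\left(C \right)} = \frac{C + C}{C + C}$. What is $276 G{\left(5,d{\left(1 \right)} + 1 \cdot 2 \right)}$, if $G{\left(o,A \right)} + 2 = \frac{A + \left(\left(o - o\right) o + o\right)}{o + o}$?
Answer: $- \frac{1656}{5} \approx -331.2$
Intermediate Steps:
$d{\left(C \right)} = 1$ ($d{\left(C \right)} = \frac{2 C}{2 C} = 2 C \frac{1}{2 C} = 1$)
$G{\left(o,A \right)} = -2 + \frac{A + o}{2 o}$ ($G{\left(o,A \right)} = -2 + \frac{A + \left(\left(o - o\right) o + o\right)}{o + o} = -2 + \frac{A + \left(0 o + o\right)}{2 o} = -2 + \left(A + \left(0 + o\right)\right) \frac{1}{2 o} = -2 + \left(A + o\right) \frac{1}{2 o} = -2 + \frac{A + o}{2 o}$)
$276 G{\left(5,d{\left(1 \right)} + 1 \cdot 2 \right)} = 276 \frac{\left(1 + 1 \cdot 2\right) - 15}{2 \cdot 5} = 276 \cdot \frac{1}{2} \cdot \frac{1}{5} \left(\left(1 + 2\right) - 15\right) = 276 \cdot \frac{1}{2} \cdot \frac{1}{5} \left(3 - 15\right) = 276 \cdot \frac{1}{2} \cdot \frac{1}{5} \left(-12\right) = 276 \left(- \frac{6}{5}\right) = - \frac{1656}{5}$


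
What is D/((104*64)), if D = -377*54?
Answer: -783/256 ≈ -3.0586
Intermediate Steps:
D = -20358
D/((104*64)) = -20358/(104*64) = -20358/6656 = -20358*1/6656 = -783/256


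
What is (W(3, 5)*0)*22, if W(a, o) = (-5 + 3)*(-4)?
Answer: 0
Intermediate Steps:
W(a, o) = 8 (W(a, o) = -2*(-4) = 8)
(W(3, 5)*0)*22 = (8*0)*22 = 0*22 = 0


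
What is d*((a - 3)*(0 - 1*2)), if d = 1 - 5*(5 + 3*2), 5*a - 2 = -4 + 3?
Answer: -1512/5 ≈ -302.40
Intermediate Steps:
a = ⅕ (a = ⅖ + (-4 + 3)/5 = ⅖ + (⅕)*(-1) = ⅖ - ⅕ = ⅕ ≈ 0.20000)
d = -54 (d = 1 - 5*(5 + 6) = 1 - 5*11 = 1 - 55 = -54)
d*((a - 3)*(0 - 1*2)) = -54*(⅕ - 3)*(0 - 1*2) = -(-756)*(0 - 2)/5 = -(-756)*(-2)/5 = -54*28/5 = -1512/5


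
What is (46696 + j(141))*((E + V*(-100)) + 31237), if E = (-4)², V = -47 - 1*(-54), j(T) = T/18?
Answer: 8561653319/6 ≈ 1.4269e+9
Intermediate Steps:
j(T) = T/18 (j(T) = T*(1/18) = T/18)
V = 7 (V = -47 + 54 = 7)
E = 16
(46696 + j(141))*((E + V*(-100)) + 31237) = (46696 + (1/18)*141)*((16 + 7*(-100)) + 31237) = (46696 + 47/6)*((16 - 700) + 31237) = 280223*(-684 + 31237)/6 = (280223/6)*30553 = 8561653319/6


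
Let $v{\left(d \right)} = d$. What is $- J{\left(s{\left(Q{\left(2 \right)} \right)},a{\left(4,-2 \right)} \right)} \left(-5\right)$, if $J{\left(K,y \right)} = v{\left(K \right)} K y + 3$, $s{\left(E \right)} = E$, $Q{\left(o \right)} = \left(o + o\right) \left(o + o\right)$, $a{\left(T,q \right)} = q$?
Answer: $-2545$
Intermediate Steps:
$Q{\left(o \right)} = 4 o^{2}$ ($Q{\left(o \right)} = 2 o 2 o = 4 o^{2}$)
$J{\left(K,y \right)} = 3 + y K^{2}$ ($J{\left(K,y \right)} = K K y + 3 = K^{2} y + 3 = y K^{2} + 3 = 3 + y K^{2}$)
$- J{\left(s{\left(Q{\left(2 \right)} \right)},a{\left(4,-2 \right)} \right)} \left(-5\right) = - \left(3 - 2 \left(4 \cdot 2^{2}\right)^{2}\right) \left(-5\right) = - \left(3 - 2 \left(4 \cdot 4\right)^{2}\right) \left(-5\right) = - \left(3 - 2 \cdot 16^{2}\right) \left(-5\right) = - \left(3 - 512\right) \left(-5\right) = - \left(-509\right) \left(-5\right) = \left(-1\right) 2545 = -2545$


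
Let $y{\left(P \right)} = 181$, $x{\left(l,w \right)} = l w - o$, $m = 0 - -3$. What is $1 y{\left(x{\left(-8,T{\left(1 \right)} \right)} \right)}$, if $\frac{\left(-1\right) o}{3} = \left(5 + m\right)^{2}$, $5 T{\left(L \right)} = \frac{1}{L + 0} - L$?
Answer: $181$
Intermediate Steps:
$m = 3$ ($m = 0 + 3 = 3$)
$T{\left(L \right)} = - \frac{L}{5} + \frac{1}{5 L}$ ($T{\left(L \right)} = \frac{\frac{1}{L + 0} - L}{5} = \frac{\frac{1}{L} - L}{5} = - \frac{L}{5} + \frac{1}{5 L}$)
$o = -192$ ($o = - 3 \left(5 + 3\right)^{2} = - 3 \cdot 8^{2} = \left(-3\right) 64 = -192$)
$x{\left(l,w \right)} = 192 + l w$ ($x{\left(l,w \right)} = l w - -192 = l w + 192 = 192 + l w$)
$1 y{\left(x{\left(-8,T{\left(1 \right)} \right)} \right)} = 1 \cdot 181 = 181$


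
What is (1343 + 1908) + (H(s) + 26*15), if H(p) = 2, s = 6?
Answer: 3643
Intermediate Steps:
(1343 + 1908) + (H(s) + 26*15) = (1343 + 1908) + (2 + 26*15) = 3251 + (2 + 390) = 3251 + 392 = 3643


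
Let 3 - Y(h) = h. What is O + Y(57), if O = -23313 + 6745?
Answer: -16622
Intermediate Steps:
O = -16568
Y(h) = 3 - h
O + Y(57) = -16568 + (3 - 1*57) = -16568 + (3 - 57) = -16568 - 54 = -16622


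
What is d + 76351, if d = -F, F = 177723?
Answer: -101372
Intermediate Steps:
d = -177723 (d = -1*177723 = -177723)
d + 76351 = -177723 + 76351 = -101372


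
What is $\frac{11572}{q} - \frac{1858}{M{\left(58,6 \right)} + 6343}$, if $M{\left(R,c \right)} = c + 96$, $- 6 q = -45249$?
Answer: $\frac{121138866}{97209935} \approx 1.2462$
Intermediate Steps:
$q = \frac{15083}{2}$ ($q = \left(- \frac{1}{6}\right) \left(-45249\right) = \frac{15083}{2} \approx 7541.5$)
$M{\left(R,c \right)} = 96 + c$
$\frac{11572}{q} - \frac{1858}{M{\left(58,6 \right)} + 6343} = \frac{11572}{\frac{15083}{2}} - \frac{1858}{\left(96 + 6\right) + 6343} = 11572 \cdot \frac{2}{15083} - \frac{1858}{102 + 6343} = \frac{23144}{15083} - \frac{1858}{6445} = \frac{121138866}{97209935}$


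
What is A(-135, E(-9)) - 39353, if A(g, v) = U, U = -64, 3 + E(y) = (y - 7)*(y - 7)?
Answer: -39417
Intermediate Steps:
E(y) = -3 + (-7 + y)**2 (E(y) = -3 + (y - 7)*(y - 7) = -3 + (-7 + y)*(-7 + y) = -3 + (-7 + y)**2)
A(g, v) = -64
A(-135, E(-9)) - 39353 = -64 - 39353 = -39417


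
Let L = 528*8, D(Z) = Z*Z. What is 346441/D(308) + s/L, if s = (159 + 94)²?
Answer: 42815435/2276736 ≈ 18.806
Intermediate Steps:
D(Z) = Z²
L = 4224
s = 64009 (s = 253² = 64009)
346441/D(308) + s/L = 346441/(308²) + 64009/4224 = 346441/94864 + 64009*(1/4224) = 346441*(1/94864) + 5819/384 = 346441/94864 + 5819/384 = 42815435/2276736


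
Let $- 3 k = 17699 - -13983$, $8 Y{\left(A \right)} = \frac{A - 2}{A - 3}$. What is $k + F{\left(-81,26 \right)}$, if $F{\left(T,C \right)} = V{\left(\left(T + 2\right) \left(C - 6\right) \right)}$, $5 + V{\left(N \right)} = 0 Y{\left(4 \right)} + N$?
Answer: $- \frac{36437}{3} \approx -12146.0$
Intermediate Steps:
$Y{\left(A \right)} = \frac{-2 + A}{8 \left(-3 + A\right)}$ ($Y{\left(A \right)} = \frac{\left(A - 2\right) \frac{1}{A - 3}}{8} = \frac{\left(-2 + A\right) \frac{1}{-3 + A}}{8} = \frac{\frac{1}{-3 + A} \left(-2 + A\right)}{8} = \frac{-2 + A}{8 \left(-3 + A\right)}$)
$k = - \frac{31682}{3}$ ($k = - \frac{17699 - -13983}{3} = - \frac{17699 + 13983}{3} = \left(- \frac{1}{3}\right) 31682 = - \frac{31682}{3} \approx -10561.0$)
$V{\left(N \right)} = -5 + N$ ($V{\left(N \right)} = -5 + \left(0 \frac{-2 + 4}{8 \left(-3 + 4\right)} + N\right) = -5 + \left(0 \cdot \frac{1}{8} \cdot 1^{-1} \cdot 2 + N\right) = -5 + \left(0 \cdot \frac{1}{8} \cdot 1 \cdot 2 + N\right) = -5 + \left(0 \cdot \frac{1}{4} + N\right) = -5 + \left(0 + N\right) = -5 + N$)
$F{\left(T,C \right)} = -5 + \left(-6 + C\right) \left(2 + T\right)$ ($F{\left(T,C \right)} = -5 + \left(T + 2\right) \left(C - 6\right) = -5 + \left(2 + T\right) \left(-6 + C\right) = -5 + \left(-6 + C\right) \left(2 + T\right)$)
$k + F{\left(-81,26 \right)} = - \frac{31682}{3} + \left(-17 - -486 + 2 \cdot 26 + 26 \left(-81\right)\right) = - \frac{31682}{3} + \left(-17 + 486 + 52 - 2106\right) = - \frac{31682}{3} - 1585 = - \frac{36437}{3}$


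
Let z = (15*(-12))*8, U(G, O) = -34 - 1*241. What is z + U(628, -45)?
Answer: -1715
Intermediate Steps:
U(G, O) = -275 (U(G, O) = -34 - 241 = -275)
z = -1440 (z = -180*8 = -1440)
z + U(628, -45) = -1440 - 275 = -1715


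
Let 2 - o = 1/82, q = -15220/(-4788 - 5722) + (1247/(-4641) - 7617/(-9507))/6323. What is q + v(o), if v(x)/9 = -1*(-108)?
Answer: 95142063124795654/97737157771617 ≈ 973.45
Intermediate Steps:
q = 141545770783930/97737157771617 (q = -15220/(-10510) + (1247*(-1/4641) - 7617*(-1/9507))*(1/6323) = -15220*(-1/10510) + (-1247/4641 + 2539/3169)*(1/6323) = 1522/1051 + (7831756/14707329)*(1/6323) = 1522/1051 + 7831756/92994441267 = 141545770783930/97737157771617 ≈ 1.4482)
o = 163/82 (o = 2 - 1/82 = 163/82 ≈ 1.9878)
v(x) = 972 (v(x) = 9*(-1*(-108)) = 9*108 = 972)
q + v(o) = 141545770783930/97737157771617 + 972 = 95142063124795654/97737157771617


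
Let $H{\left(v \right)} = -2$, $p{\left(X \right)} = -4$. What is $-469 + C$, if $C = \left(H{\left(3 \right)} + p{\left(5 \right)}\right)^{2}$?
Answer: $-433$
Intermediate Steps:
$C = 36$ ($C = \left(-2 - 4\right)^{2} = \left(-6\right)^{2} = 36$)
$-469 + C = -469 + 36 = -433$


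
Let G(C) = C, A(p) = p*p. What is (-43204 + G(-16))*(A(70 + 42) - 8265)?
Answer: -184938380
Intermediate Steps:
A(p) = p²
(-43204 + G(-16))*(A(70 + 42) - 8265) = (-43204 - 16)*((70 + 42)² - 8265) = -43220*(112² - 8265) = -43220*(12544 - 8265) = -43220*4279 = -184938380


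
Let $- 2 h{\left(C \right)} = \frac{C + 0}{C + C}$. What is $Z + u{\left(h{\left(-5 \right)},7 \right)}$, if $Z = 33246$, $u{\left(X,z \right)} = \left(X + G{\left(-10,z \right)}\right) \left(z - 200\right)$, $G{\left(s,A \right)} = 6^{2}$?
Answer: $\frac{105385}{4} \approx 26346.0$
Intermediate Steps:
$h{\left(C \right)} = - \frac{1}{4}$ ($h{\left(C \right)} = - \frac{\left(C + 0\right) \frac{1}{C + C}}{2} = - \frac{C \frac{1}{2 C}}{2} = \left(- \frac{1}{2}\right) \frac{1}{2} = - \frac{1}{4}$)
$G{\left(s,A \right)} = 36$
$u{\left(X,z \right)} = \left(-200 + z\right) \left(36 + X\right)$ ($u{\left(X,z \right)} = \left(X + 36\right) \left(z - 200\right) = \left(36 + X\right) \left(-200 + z\right) = \left(-200 + z\right) \left(36 + X\right)$)
$Z + u{\left(h{\left(-5 \right)},7 \right)} = 33246 - \frac{27599}{4} = \frac{105385}{4}$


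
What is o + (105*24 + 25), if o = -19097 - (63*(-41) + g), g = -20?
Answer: -13949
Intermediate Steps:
o = -16494 (o = -19097 - (63*(-41) - 20) = -19097 - (-2583 - 20) = -19097 - 1*(-2603) = -19097 + 2603 = -16494)
o + (105*24 + 25) = -16494 + (105*24 + 25) = -16494 + (2520 + 25) = -16494 + 2545 = -13949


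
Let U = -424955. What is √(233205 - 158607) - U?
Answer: 424955 + √74598 ≈ 4.2523e+5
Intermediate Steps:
√(233205 - 158607) - U = √(233205 - 158607) - 1*(-424955) = √74598 + 424955 = 424955 + √74598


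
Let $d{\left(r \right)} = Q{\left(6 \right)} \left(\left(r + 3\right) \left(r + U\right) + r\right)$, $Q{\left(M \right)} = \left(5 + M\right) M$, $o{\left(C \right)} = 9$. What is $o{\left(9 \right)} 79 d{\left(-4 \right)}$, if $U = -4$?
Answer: $187704$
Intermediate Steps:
$Q{\left(M \right)} = M \left(5 + M\right)$
$d{\left(r \right)} = 66 r + 66 \left(-4 + r\right) \left(3 + r\right)$ ($d{\left(r \right)} = 6 \left(5 + 6\right) \left(\left(r + 3\right) \left(r - 4\right) + r\right) = 6 \cdot 11 \left(\left(3 + r\right) \left(-4 + r\right) + r\right) = 66 \left(\left(-4 + r\right) \left(3 + r\right) + r\right) = 66 \left(r + \left(-4 + r\right) \left(3 + r\right)\right) = 66 r + 66 \left(-4 + r\right) \left(3 + r\right)$)
$o{\left(9 \right)} 79 d{\left(-4 \right)} = 9 \cdot 79 \left(-792 + 66 \left(-4\right)^{2}\right) = 711 \left(-792 + 66 \cdot 16\right) = 711 \left(-792 + 1056\right) = 711 \cdot 264 = 187704$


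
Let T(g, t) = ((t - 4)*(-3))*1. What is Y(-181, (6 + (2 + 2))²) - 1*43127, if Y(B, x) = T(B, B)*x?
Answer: 12373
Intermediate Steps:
T(g, t) = 12 - 3*t (T(g, t) = ((-4 + t)*(-3))*1 = (12 - 3*t)*1 = 12 - 3*t)
Y(B, x) = x*(12 - 3*B) (Y(B, x) = (12 - 3*B)*x = x*(12 - 3*B))
Y(-181, (6 + (2 + 2))²) - 1*43127 = 3*(6 + (2 + 2))²*(4 - 1*(-181)) - 1*43127 = 3*(6 + 4)²*(4 + 181) - 43127 = 3*10²*185 - 43127 = 3*100*185 - 43127 = 55500 - 43127 = 12373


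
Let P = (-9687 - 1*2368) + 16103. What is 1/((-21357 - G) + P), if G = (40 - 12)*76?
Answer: -1/19437 ≈ -5.1448e-5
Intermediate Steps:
G = 2128 (G = 28*76 = 2128)
P = 4048 (P = (-9687 - 2368) + 16103 = -12055 + 16103 = 4048)
1/((-21357 - G) + P) = 1/((-21357 - 1*2128) + 4048) = 1/((-21357 - 2128) + 4048) = 1/(-23485 + 4048) = 1/(-19437) = -1/19437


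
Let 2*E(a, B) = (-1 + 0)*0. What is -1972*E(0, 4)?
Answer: 0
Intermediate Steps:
E(a, B) = 0 (E(a, B) = ((-1 + 0)*0)/2 = (-1*0)/2 = (½)*0 = 0)
-1972*E(0, 4) = -1972*0 = 0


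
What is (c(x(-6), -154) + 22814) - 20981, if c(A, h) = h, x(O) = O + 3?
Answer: 1679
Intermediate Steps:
x(O) = 3 + O
(c(x(-6), -154) + 22814) - 20981 = (-154 + 22814) - 20981 = 22660 - 20981 = 1679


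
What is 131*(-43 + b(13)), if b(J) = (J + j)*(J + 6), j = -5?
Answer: 14279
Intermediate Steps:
b(J) = (-5 + J)*(6 + J) (b(J) = (J - 5)*(J + 6) = (-5 + J)*(6 + J))
131*(-43 + b(13)) = 131*(-43 + (-30 + 13 + 13²)) = 131*(-43 + (-30 + 13 + 169)) = 131*(-43 + 152) = 131*109 = 14279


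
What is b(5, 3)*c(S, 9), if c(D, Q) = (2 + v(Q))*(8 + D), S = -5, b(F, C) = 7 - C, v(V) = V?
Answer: 132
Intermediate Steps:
c(D, Q) = (2 + Q)*(8 + D)
b(5, 3)*c(S, 9) = (7 - 1*3)*(16 + 2*(-5) + 8*9 - 5*9) = (7 - 3)*(16 - 10 + 72 - 45) = 4*33 = 132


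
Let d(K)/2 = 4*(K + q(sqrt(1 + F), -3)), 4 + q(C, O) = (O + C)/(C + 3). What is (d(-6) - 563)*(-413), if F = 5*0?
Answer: 267211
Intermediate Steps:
F = 0
q(C, O) = -4 + (C + O)/(3 + C) (q(C, O) = -4 + (O + C)/(C + 3) = -4 + (C + O)/(3 + C))
d(K) = -36 + 8*K (d(K) = 2*(4*(K + (-12 - 3 - 3*sqrt(1 + 0))/(3 + sqrt(1 + 0)))) = 2*(4*(K + (-12 - 3 - 3*sqrt(1))/(3 + sqrt(1)))) = 2*(4*(K + (-12 - 3 - 3*1)/(3 + 1))) = 2*(4*(K + (-12 - 3 - 3)/4)) = 2*(4*(K + (1/4)*(-18))) = 2*(4*(K - 9/2)) = 2*(4*(-9/2 + K)) = 2*(-18 + 4*K) = -36 + 8*K)
(d(-6) - 563)*(-413) = ((-36 + 8*(-6)) - 563)*(-413) = ((-36 - 48) - 563)*(-413) = (-84 - 563)*(-413) = -647*(-413) = 267211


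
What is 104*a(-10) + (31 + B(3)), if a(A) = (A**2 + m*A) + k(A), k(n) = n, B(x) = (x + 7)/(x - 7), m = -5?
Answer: 29177/2 ≈ 14589.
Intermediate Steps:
B(x) = (7 + x)/(-7 + x)
a(A) = A**2 - 4*A (a(A) = (A**2 - 5*A) + A = A**2 - 4*A)
104*a(-10) + (31 + B(3)) = 104*(-10*(-4 - 10)) + (31 + (7 + 3)/(-7 + 3)) = 104*(-10*(-14)) + (31 + 10/(-4)) = 104*140 + (31 - 1/4*10) = 14560 + (31 - 5/2) = 14560 + 57/2 = 29177/2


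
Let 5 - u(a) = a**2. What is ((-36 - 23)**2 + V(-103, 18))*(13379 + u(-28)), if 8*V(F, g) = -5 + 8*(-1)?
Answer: 43840125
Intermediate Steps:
u(a) = 5 - a**2
V(F, g) = -13/8 (V(F, g) = (-5 + 8*(-1))/8 = (-5 - 8)/8 = (1/8)*(-13) = -13/8)
((-36 - 23)**2 + V(-103, 18))*(13379 + u(-28)) = ((-36 - 23)**2 - 13/8)*(13379 + (5 - 1*(-28)**2)) = ((-59)**2 - 13/8)*(13379 + (5 - 1*784)) = (3481 - 13/8)*(13379 + (5 - 784)) = 27835*(13379 - 779)/8 = (27835/8)*12600 = 43840125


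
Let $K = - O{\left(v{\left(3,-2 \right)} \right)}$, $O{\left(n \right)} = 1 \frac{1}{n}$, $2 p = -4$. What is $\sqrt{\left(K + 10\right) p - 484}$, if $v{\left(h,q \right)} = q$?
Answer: $i \sqrt{505} \approx 22.472 i$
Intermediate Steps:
$p = -2$ ($p = \frac{1}{2} \left(-4\right) = -2$)
$O{\left(n \right)} = \frac{1}{n}$
$K = \frac{1}{2}$ ($K = - \frac{1}{-2} = \left(-1\right) \left(- \frac{1}{2}\right) = \frac{1}{2} \approx 0.5$)
$\sqrt{\left(K + 10\right) p - 484} = \sqrt{\left(\frac{1}{2} + 10\right) \left(-2\right) - 484} = \sqrt{\frac{21}{2} \left(-2\right) - 484} = \sqrt{-21 - 484} = \sqrt{-505} = i \sqrt{505}$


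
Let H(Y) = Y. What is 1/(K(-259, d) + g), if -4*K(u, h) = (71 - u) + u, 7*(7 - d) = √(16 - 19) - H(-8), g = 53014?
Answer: 4/211985 ≈ 1.8869e-5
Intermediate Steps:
d = 41/7 - I*√3/7 (d = 7 - (√(16 - 19) - 1*(-8))/7 = 7 - (√(-3) + 8)/7 = 7 - (I*√3 + 8)/7 = 7 - (8 + I*√3)/7 = 7 + (-8/7 - I*√3/7) = 41/7 - I*√3/7 ≈ 5.8571 - 0.24744*I)
K(u, h) = -71/4 (K(u, h) = -((71 - u) + u)/4 = -¼*71 = -71/4)
1/(K(-259, d) + g) = 1/(-71/4 + 53014) = 1/(211985/4) = 4/211985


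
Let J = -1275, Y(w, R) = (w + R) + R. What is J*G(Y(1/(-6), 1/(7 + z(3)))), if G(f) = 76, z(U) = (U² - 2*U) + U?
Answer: -96900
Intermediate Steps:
z(U) = U² - U
Y(w, R) = w + 2*R (Y(w, R) = (R + w) + R = w + 2*R)
J*G(Y(1/(-6), 1/(7 + z(3)))) = -1275*76 = -96900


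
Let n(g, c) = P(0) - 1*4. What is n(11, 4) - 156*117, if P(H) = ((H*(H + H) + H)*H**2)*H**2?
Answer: -18256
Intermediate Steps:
P(H) = H**4*(H + 2*H**2) (P(H) = ((H*(2*H) + H)*H**2)*H**2 = ((2*H**2 + H)*H**2)*H**2 = ((H + 2*H**2)*H**2)*H**2 = (H**2*(H + 2*H**2))*H**2 = H**4*(H + 2*H**2))
n(g, c) = -4 (n(g, c) = 0**5*(1 + 2*0) - 1*4 = 0*(1 + 0) - 4 = 0*1 - 4 = 0 - 4 = -4)
n(11, 4) - 156*117 = -4 - 156*117 = -4 - 18252 = -18256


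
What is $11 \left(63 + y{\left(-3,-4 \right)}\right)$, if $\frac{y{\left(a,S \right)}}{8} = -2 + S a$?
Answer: $1573$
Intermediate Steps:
$y{\left(a,S \right)} = -16 + 8 S a$ ($y{\left(a,S \right)} = 8 \left(-2 + S a\right) = -16 + 8 S a$)
$11 \left(63 + y{\left(-3,-4 \right)}\right) = 11 \left(63 - \left(16 + 32 \left(-3\right)\right)\right) = 11 \left(63 + \left(-16 + 96\right)\right) = 11 \left(63 + 80\right) = 11 \cdot 143 = 1573$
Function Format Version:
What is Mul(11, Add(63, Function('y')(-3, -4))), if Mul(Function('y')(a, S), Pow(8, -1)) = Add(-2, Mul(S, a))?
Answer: 1573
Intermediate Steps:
Function('y')(a, S) = Add(-16, Mul(8, S, a)) (Function('y')(a, S) = Mul(8, Add(-2, Mul(S, a))) = Add(-16, Mul(8, S, a)))
Mul(11, Add(63, Function('y')(-3, -4))) = Mul(11, Add(63, Add(-16, Mul(8, -4, -3)))) = Mul(11, Add(63, Add(-16, 96))) = Mul(11, Add(63, 80)) = Mul(11, 143) = 1573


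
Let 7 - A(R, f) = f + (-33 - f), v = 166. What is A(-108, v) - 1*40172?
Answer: -40132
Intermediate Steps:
A(R, f) = 40 (A(R, f) = 7 - (f + (-33 - f)) = 7 - 1*(-33) = 7 + 33 = 40)
A(-108, v) - 1*40172 = 40 - 1*40172 = 40 - 40172 = -40132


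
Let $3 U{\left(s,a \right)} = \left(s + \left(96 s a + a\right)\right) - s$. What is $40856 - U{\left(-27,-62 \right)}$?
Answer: $- \frac{38074}{3} \approx -12691.0$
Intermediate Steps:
$U{\left(s,a \right)} = \frac{a}{3} + 32 a s$ ($U{\left(s,a \right)} = \frac{\left(s + \left(96 s a + a\right)\right) - s}{3} = \frac{\left(s + \left(96 a s + a\right)\right) - s}{3} = \frac{\left(s + \left(a + 96 a s\right)\right) - s}{3} = \frac{\left(a + s + 96 a s\right) - s}{3} = \frac{a + 96 a s}{3} = \frac{a}{3} + 32 a s$)
$40856 - U{\left(-27,-62 \right)} = 40856 - \frac{1}{3} \left(-62\right) \left(1 + 96 \left(-27\right)\right) = 40856 - \frac{1}{3} \left(-62\right) \left(1 - 2592\right) = 40856 - \frac{1}{3} \left(-62\right) \left(-2591\right) = 40856 - \frac{160642}{3} = - \frac{38074}{3}$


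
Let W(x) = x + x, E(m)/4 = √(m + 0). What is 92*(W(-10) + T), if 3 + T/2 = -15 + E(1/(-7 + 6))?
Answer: -5152 + 736*I ≈ -5152.0 + 736.0*I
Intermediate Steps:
E(m) = 4*√m (E(m) = 4*√(m + 0) = 4*√m)
W(x) = 2*x
T = -36 + 8*I (T = -6 + 2*(-15 + 4*√(1/(-7 + 6))) = -6 + 2*(-15 + 4*√(1/(-1))) = -6 + 2*(-15 + 4*√(-1)) = -6 + 2*(-15 + 4*I) = -6 + (-30 + 8*I) = -36 + 8*I ≈ -36.0 + 8.0*I)
92*(W(-10) + T) = 92*(2*(-10) + (-36 + 8*I)) = 92*(-20 + (-36 + 8*I)) = 92*(-56 + 8*I) = -5152 + 736*I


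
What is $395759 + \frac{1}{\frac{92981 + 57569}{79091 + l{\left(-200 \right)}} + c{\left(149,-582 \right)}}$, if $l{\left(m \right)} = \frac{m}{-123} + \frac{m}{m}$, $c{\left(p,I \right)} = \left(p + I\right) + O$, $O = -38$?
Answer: $\frac{903045530150729}{2281806693} \approx 3.9576 \cdot 10^{5}$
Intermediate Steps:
$c{\left(p,I \right)} = -38 + I + p$ ($c{\left(p,I \right)} = \left(p + I\right) - 38 = \left(I + p\right) - 38 = -38 + I + p$)
$l{\left(m \right)} = 1 - \frac{m}{123}$ ($l{\left(m \right)} = m \left(- \frac{1}{123}\right) + 1 = - \frac{m}{123} + 1 = 1 - \frac{m}{123}$)
$395759 + \frac{1}{\frac{92981 + 57569}{79091 + l{\left(-200 \right)}} + c{\left(149,-582 \right)}} = 395759 + \frac{1}{\frac{92981 + 57569}{79091 + \left(1 - - \frac{200}{123}\right)} - 471} = 395759 + \frac{1}{\frac{150550}{79091 + \left(1 + \frac{200}{123}\right)} - 471} = 395759 + \frac{1}{\frac{150550}{79091 + \frac{323}{123}} - 471} = 395759 + \frac{1}{\frac{150550}{\frac{9728516}{123}} - 471} = 395759 + \frac{1}{150550 \cdot \frac{123}{9728516} - 471} = 395759 + \frac{1}{\frac{9258825}{4864258} - 471} = 395759 + \frac{1}{- \frac{2281806693}{4864258}} = 395759 - \frac{4864258}{2281806693} = \frac{903045530150729}{2281806693}$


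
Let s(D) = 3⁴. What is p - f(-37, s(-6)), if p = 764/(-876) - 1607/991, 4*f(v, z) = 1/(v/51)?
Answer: -69031193/32120292 ≈ -2.1491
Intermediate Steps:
s(D) = 81
f(v, z) = 51/(4*v) (f(v, z) = 1/(4*((v/51))) = (51/v)/4 = 51/(4*v))
p = -541214/217029 (p = 764*(-1/876) - 1607*1/991 = -191/219 - 1607/991 = -541214/217029 ≈ -2.4937)
p - f(-37, s(-6)) = -541214/217029 - 51/(4*(-37)) = -541214/217029 - 51*(-1)/(4*37) = -541214/217029 - 1*(-51/148) = -541214/217029 + 51/148 = -69031193/32120292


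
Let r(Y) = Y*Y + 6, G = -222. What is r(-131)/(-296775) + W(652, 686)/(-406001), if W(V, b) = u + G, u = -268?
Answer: -6824399417/120490946775 ≈ -0.056638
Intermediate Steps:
W(V, b) = -490 (W(V, b) = -268 - 222 = -490)
r(Y) = 6 + Y**2 (r(Y) = Y**2 + 6 = 6 + Y**2)
r(-131)/(-296775) + W(652, 686)/(-406001) = (6 + (-131)**2)/(-296775) - 490/(-406001) = (6 + 17161)*(-1/296775) - 490*(-1/406001) = 17167*(-1/296775) + 490/406001 = -17167/296775 + 490/406001 = -6824399417/120490946775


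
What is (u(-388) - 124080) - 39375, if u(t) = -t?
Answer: -163067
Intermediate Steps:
(u(-388) - 124080) - 39375 = (-1*(-388) - 124080) - 39375 = (388 - 124080) - 39375 = -123692 - 39375 = -163067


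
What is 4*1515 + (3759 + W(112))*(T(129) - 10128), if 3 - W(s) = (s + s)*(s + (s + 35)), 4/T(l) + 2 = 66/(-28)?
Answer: 33521963116/61 ≈ 5.4954e+8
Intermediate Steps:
T(l) = -56/61 (T(l) = 4/(-2 + 66/(-28)) = 4/(-2 + 66*(-1/28)) = 4/(-2 - 33/14) = 4/(-61/14) = 4*(-14/61) = -56/61)
W(s) = 3 - 2*s*(35 + 2*s) (W(s) = 3 - (s + s)*(s + (s + 35)) = 3 - 2*s*(s + (35 + s)) = 3 - 2*s*(35 + 2*s))
4*1515 + (3759 + W(112))*(T(129) - 10128) = 4*1515 + (3759 + (3 - 70*112 - 4*112²))*(-56/61 - 10128) = 6060 + (3759 + (3 - 7840 - 4*12544))*(-617864/61) = 6060 + (3759 + (3 - 7840 - 50176))*(-617864/61) = 6060 + (3759 - 58013)*(-617864/61) = 6060 - 54254*(-617864/61) = 6060 + 33521593456/61 = 33521963116/61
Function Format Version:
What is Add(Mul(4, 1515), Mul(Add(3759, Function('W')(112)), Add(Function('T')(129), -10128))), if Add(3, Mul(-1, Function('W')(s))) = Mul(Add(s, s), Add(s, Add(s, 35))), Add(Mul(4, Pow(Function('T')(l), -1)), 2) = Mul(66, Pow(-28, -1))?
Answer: Rational(33521963116, 61) ≈ 5.4954e+8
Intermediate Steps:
Function('T')(l) = Rational(-56, 61) (Function('T')(l) = Mul(4, Pow(Add(-2, Mul(66, Pow(-28, -1))), -1)) = Mul(4, Pow(Add(-2, Mul(66, Rational(-1, 28))), -1)) = Mul(4, Pow(Add(-2, Rational(-33, 14)), -1)) = Mul(4, Pow(Rational(-61, 14), -1)) = Mul(4, Rational(-14, 61)) = Rational(-56, 61))
Function('W')(s) = Add(3, Mul(-2, s, Add(35, Mul(2, s)))) (Function('W')(s) = Add(3, Mul(-1, Mul(Add(s, s), Add(s, Add(s, 35))))) = Add(3, Mul(-1, Mul(Mul(2, s), Add(s, Add(35, s))))) = Add(3, Mul(-1, Mul(Mul(2, s), Add(35, Mul(2, s))))) = Add(3, Mul(-1, Mul(2, s, Add(35, Mul(2, s))))) = Add(3, Mul(-2, s, Add(35, Mul(2, s)))))
Add(Mul(4, 1515), Mul(Add(3759, Function('W')(112)), Add(Function('T')(129), -10128))) = Add(Mul(4, 1515), Mul(Add(3759, Add(3, Mul(-70, 112), Mul(-4, Pow(112, 2)))), Add(Rational(-56, 61), -10128))) = Add(6060, Mul(Add(3759, Add(3, -7840, Mul(-4, 12544))), Rational(-617864, 61))) = Add(6060, Mul(Add(3759, Add(3, -7840, -50176)), Rational(-617864, 61))) = Add(6060, Mul(Add(3759, -58013), Rational(-617864, 61))) = Add(6060, Mul(-54254, Rational(-617864, 61))) = Add(6060, Rational(33521593456, 61)) = Rational(33521963116, 61)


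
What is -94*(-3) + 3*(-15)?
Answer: 237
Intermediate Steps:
-94*(-3) + 3*(-15) = 282 - 45 = 237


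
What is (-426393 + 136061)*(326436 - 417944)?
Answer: 26567700656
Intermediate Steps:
(-426393 + 136061)*(326436 - 417944) = -290332*(-91508) = 26567700656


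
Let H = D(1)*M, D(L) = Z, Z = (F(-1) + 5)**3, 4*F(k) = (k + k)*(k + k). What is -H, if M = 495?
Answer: -106920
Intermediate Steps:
F(k) = k**2 (F(k) = ((k + k)*(k + k))/4 = ((2*k)*(2*k))/4 = (4*k**2)/4 = k**2)
Z = 216 (Z = ((-1)**2 + 5)**3 = (1 + 5)**3 = 6**3 = 216)
D(L) = 216
H = 106920 (H = 216*495 = 106920)
-H = -1*106920 = -106920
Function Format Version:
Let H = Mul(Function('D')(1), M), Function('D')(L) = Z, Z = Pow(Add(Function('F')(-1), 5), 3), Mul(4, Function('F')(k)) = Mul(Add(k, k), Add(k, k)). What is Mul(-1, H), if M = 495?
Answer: -106920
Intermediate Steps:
Function('F')(k) = Pow(k, 2) (Function('F')(k) = Mul(Rational(1, 4), Mul(Add(k, k), Add(k, k))) = Mul(Rational(1, 4), Mul(Mul(2, k), Mul(2, k))) = Mul(Rational(1, 4), Mul(4, Pow(k, 2))) = Pow(k, 2))
Z = 216 (Z = Pow(Add(Pow(-1, 2), 5), 3) = Pow(Add(1, 5), 3) = Pow(6, 3) = 216)
Function('D')(L) = 216
H = 106920 (H = Mul(216, 495) = 106920)
Mul(-1, H) = Mul(-1, 106920) = -106920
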